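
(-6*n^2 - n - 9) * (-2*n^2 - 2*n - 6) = 12*n^4 + 14*n^3 + 56*n^2 + 24*n + 54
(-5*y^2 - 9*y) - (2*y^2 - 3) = -7*y^2 - 9*y + 3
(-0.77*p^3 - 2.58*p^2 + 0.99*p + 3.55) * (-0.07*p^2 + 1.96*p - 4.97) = 0.0539*p^5 - 1.3286*p^4 - 1.2992*p^3 + 14.5145*p^2 + 2.0377*p - 17.6435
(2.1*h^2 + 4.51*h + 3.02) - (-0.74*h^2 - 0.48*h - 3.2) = 2.84*h^2 + 4.99*h + 6.22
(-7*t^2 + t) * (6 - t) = 7*t^3 - 43*t^2 + 6*t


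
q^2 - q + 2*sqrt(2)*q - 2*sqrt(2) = (q - 1)*(q + 2*sqrt(2))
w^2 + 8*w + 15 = (w + 3)*(w + 5)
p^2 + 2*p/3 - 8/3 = (p - 4/3)*(p + 2)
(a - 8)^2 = a^2 - 16*a + 64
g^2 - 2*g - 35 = (g - 7)*(g + 5)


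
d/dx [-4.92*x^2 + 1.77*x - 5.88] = 1.77 - 9.84*x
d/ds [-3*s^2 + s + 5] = 1 - 6*s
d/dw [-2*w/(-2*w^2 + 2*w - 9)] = 2*(9 - 2*w^2)/(4*w^4 - 8*w^3 + 40*w^2 - 36*w + 81)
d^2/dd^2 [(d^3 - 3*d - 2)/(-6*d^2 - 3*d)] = 2*(11*d^3 + 24*d^2 + 12*d + 2)/(3*d^3*(8*d^3 + 12*d^2 + 6*d + 1))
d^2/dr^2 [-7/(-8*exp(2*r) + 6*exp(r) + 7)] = 14*((3 - 16*exp(r))*(-8*exp(2*r) + 6*exp(r) + 7) - 4*(8*exp(r) - 3)^2*exp(r))*exp(r)/(-8*exp(2*r) + 6*exp(r) + 7)^3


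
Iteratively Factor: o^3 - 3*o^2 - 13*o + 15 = (o + 3)*(o^2 - 6*o + 5) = (o - 5)*(o + 3)*(o - 1)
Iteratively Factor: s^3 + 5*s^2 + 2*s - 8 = (s - 1)*(s^2 + 6*s + 8) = (s - 1)*(s + 2)*(s + 4)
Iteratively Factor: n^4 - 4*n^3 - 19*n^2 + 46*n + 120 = (n + 3)*(n^3 - 7*n^2 + 2*n + 40) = (n - 5)*(n + 3)*(n^2 - 2*n - 8) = (n - 5)*(n - 4)*(n + 3)*(n + 2)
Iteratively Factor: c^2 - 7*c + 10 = (c - 5)*(c - 2)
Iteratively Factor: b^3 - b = (b - 1)*(b^2 + b) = (b - 1)*(b + 1)*(b)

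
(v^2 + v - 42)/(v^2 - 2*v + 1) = (v^2 + v - 42)/(v^2 - 2*v + 1)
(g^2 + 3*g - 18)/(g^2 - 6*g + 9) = (g + 6)/(g - 3)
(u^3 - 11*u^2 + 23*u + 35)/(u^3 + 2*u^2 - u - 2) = (u^2 - 12*u + 35)/(u^2 + u - 2)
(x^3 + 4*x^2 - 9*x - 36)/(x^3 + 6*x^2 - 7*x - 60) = (x + 3)/(x + 5)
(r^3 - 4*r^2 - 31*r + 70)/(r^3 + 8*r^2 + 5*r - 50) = (r - 7)/(r + 5)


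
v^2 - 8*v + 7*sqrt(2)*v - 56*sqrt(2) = (v - 8)*(v + 7*sqrt(2))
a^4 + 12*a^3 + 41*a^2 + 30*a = a*(a + 1)*(a + 5)*(a + 6)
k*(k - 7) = k^2 - 7*k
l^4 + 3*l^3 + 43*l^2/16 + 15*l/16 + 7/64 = (l + 1/4)*(l + 1/2)^2*(l + 7/4)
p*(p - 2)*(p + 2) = p^3 - 4*p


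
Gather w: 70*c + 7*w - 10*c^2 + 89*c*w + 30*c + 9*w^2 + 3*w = -10*c^2 + 100*c + 9*w^2 + w*(89*c + 10)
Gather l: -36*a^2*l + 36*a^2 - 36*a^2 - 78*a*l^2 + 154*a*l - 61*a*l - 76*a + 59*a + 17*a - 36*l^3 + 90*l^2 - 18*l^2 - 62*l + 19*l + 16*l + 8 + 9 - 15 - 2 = -36*l^3 + l^2*(72 - 78*a) + l*(-36*a^2 + 93*a - 27)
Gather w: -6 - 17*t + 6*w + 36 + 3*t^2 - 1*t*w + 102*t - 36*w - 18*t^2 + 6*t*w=-15*t^2 + 85*t + w*(5*t - 30) + 30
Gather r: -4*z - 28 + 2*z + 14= -2*z - 14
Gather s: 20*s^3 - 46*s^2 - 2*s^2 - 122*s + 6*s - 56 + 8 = 20*s^3 - 48*s^2 - 116*s - 48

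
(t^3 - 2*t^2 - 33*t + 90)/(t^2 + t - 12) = (t^2 + t - 30)/(t + 4)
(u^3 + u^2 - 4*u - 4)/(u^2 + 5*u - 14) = (u^2 + 3*u + 2)/(u + 7)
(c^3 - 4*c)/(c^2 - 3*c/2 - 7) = 2*c*(c - 2)/(2*c - 7)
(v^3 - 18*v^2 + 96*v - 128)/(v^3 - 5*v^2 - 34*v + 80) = (v - 8)/(v + 5)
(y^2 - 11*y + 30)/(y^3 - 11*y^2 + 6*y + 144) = (y - 5)/(y^2 - 5*y - 24)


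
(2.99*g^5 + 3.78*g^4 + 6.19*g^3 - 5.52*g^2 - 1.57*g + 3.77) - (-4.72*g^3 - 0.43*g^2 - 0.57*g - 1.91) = 2.99*g^5 + 3.78*g^4 + 10.91*g^3 - 5.09*g^2 - 1.0*g + 5.68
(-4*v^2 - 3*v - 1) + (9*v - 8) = -4*v^2 + 6*v - 9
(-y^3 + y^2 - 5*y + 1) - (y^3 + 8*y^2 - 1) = -2*y^3 - 7*y^2 - 5*y + 2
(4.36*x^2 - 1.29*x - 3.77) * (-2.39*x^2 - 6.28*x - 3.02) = -10.4204*x^4 - 24.2977*x^3 + 3.9443*x^2 + 27.5714*x + 11.3854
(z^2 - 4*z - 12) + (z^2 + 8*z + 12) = 2*z^2 + 4*z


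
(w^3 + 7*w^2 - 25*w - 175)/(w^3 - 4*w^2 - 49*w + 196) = (w^2 - 25)/(w^2 - 11*w + 28)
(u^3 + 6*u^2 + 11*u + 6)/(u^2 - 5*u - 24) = (u^2 + 3*u + 2)/(u - 8)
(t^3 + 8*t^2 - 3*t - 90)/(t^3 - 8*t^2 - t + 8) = (t^3 + 8*t^2 - 3*t - 90)/(t^3 - 8*t^2 - t + 8)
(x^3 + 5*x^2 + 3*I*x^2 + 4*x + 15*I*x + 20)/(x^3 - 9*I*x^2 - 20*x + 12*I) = (x^2 + x*(5 + 4*I) + 20*I)/(x^2 - 8*I*x - 12)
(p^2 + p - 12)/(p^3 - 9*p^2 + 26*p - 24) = (p + 4)/(p^2 - 6*p + 8)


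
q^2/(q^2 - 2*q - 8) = q^2/(q^2 - 2*q - 8)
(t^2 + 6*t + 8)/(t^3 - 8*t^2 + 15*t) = (t^2 + 6*t + 8)/(t*(t^2 - 8*t + 15))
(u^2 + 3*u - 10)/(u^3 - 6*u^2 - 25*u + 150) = (u - 2)/(u^2 - 11*u + 30)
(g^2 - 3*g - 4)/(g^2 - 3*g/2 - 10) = 2*(g + 1)/(2*g + 5)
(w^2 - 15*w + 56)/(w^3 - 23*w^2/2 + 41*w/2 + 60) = 2*(w - 7)/(2*w^2 - 7*w - 15)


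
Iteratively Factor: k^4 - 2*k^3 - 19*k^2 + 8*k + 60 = (k + 2)*(k^3 - 4*k^2 - 11*k + 30) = (k - 2)*(k + 2)*(k^2 - 2*k - 15) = (k - 5)*(k - 2)*(k + 2)*(k + 3)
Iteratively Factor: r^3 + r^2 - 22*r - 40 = (r - 5)*(r^2 + 6*r + 8) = (r - 5)*(r + 4)*(r + 2)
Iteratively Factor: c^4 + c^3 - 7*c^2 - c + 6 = (c + 1)*(c^3 - 7*c + 6) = (c - 1)*(c + 1)*(c^2 + c - 6) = (c - 1)*(c + 1)*(c + 3)*(c - 2)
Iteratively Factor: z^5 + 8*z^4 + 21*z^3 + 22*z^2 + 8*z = (z + 1)*(z^4 + 7*z^3 + 14*z^2 + 8*z) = (z + 1)*(z + 2)*(z^3 + 5*z^2 + 4*z) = z*(z + 1)*(z + 2)*(z^2 + 5*z + 4) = z*(z + 1)^2*(z + 2)*(z + 4)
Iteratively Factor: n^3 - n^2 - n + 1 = (n - 1)*(n^2 - 1) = (n - 1)^2*(n + 1)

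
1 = 1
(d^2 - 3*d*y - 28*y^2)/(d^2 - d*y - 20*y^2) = (-d + 7*y)/(-d + 5*y)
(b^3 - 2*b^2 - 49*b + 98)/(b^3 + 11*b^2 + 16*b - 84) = (b - 7)/(b + 6)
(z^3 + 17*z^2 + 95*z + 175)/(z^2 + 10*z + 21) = (z^2 + 10*z + 25)/(z + 3)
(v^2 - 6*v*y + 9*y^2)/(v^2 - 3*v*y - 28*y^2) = (-v^2 + 6*v*y - 9*y^2)/(-v^2 + 3*v*y + 28*y^2)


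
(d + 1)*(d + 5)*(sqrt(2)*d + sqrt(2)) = sqrt(2)*d^3 + 7*sqrt(2)*d^2 + 11*sqrt(2)*d + 5*sqrt(2)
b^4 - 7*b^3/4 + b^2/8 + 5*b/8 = b*(b - 5/4)*(b - 1)*(b + 1/2)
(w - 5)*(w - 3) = w^2 - 8*w + 15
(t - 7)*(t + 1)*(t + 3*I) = t^3 - 6*t^2 + 3*I*t^2 - 7*t - 18*I*t - 21*I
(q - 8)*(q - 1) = q^2 - 9*q + 8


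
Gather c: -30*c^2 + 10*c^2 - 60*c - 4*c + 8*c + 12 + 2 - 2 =-20*c^2 - 56*c + 12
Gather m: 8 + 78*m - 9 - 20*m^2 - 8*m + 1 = -20*m^2 + 70*m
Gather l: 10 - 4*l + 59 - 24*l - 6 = 63 - 28*l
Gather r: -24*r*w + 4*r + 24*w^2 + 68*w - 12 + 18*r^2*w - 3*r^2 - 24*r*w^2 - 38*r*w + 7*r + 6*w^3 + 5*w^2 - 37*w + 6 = r^2*(18*w - 3) + r*(-24*w^2 - 62*w + 11) + 6*w^3 + 29*w^2 + 31*w - 6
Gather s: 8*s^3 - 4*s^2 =8*s^3 - 4*s^2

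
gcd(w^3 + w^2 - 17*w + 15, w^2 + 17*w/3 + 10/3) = w + 5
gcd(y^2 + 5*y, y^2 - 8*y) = y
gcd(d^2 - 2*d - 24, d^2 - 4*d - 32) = d + 4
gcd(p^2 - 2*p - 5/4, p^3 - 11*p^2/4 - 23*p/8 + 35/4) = p - 5/2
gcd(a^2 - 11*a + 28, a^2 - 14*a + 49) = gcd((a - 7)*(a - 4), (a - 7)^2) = a - 7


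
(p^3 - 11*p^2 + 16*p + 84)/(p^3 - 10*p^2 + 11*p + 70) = (p - 6)/(p - 5)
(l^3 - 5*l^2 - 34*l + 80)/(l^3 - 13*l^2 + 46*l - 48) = (l + 5)/(l - 3)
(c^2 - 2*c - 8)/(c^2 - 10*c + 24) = (c + 2)/(c - 6)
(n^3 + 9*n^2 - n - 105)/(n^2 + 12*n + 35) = n - 3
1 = 1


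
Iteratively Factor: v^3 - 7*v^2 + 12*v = (v)*(v^2 - 7*v + 12) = v*(v - 4)*(v - 3)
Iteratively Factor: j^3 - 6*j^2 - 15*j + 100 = (j - 5)*(j^2 - j - 20) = (j - 5)*(j + 4)*(j - 5)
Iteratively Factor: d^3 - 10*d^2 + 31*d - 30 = (d - 5)*(d^2 - 5*d + 6) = (d - 5)*(d - 2)*(d - 3)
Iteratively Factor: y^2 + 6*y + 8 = (y + 4)*(y + 2)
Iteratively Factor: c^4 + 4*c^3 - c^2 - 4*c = (c + 4)*(c^3 - c) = (c - 1)*(c + 4)*(c^2 + c) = (c - 1)*(c + 1)*(c + 4)*(c)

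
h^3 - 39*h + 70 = (h - 5)*(h - 2)*(h + 7)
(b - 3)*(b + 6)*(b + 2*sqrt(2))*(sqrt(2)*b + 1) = sqrt(2)*b^4 + 3*sqrt(2)*b^3 + 5*b^3 - 16*sqrt(2)*b^2 + 15*b^2 - 90*b + 6*sqrt(2)*b - 36*sqrt(2)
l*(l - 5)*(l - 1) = l^3 - 6*l^2 + 5*l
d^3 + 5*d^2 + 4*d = d*(d + 1)*(d + 4)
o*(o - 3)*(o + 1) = o^3 - 2*o^2 - 3*o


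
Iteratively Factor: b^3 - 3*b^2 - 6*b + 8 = (b - 4)*(b^2 + b - 2) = (b - 4)*(b + 2)*(b - 1)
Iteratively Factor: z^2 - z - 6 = (z + 2)*(z - 3)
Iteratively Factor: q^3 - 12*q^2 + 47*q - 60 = (q - 3)*(q^2 - 9*q + 20) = (q - 4)*(q - 3)*(q - 5)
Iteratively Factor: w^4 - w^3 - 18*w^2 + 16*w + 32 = (w + 1)*(w^3 - 2*w^2 - 16*w + 32) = (w + 1)*(w + 4)*(w^2 - 6*w + 8) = (w - 4)*(w + 1)*(w + 4)*(w - 2)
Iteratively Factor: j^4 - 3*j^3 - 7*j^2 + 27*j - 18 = (j - 2)*(j^3 - j^2 - 9*j + 9) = (j - 3)*(j - 2)*(j^2 + 2*j - 3) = (j - 3)*(j - 2)*(j + 3)*(j - 1)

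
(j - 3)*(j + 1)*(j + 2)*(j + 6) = j^4 + 6*j^3 - 7*j^2 - 48*j - 36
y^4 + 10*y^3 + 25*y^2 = y^2*(y + 5)^2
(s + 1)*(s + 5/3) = s^2 + 8*s/3 + 5/3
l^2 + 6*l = l*(l + 6)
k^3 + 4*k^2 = k^2*(k + 4)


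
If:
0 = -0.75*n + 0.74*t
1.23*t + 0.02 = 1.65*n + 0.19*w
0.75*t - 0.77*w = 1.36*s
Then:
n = 0.0495812395309883 - 0.471021775544389*w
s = 0.0277120898610701 - 0.829441324268401*w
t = 0.050251256281407 - 0.477386934673367*w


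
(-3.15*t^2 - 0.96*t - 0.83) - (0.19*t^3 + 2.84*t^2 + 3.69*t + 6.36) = -0.19*t^3 - 5.99*t^2 - 4.65*t - 7.19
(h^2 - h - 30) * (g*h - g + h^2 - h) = g*h^3 - 2*g*h^2 - 29*g*h + 30*g + h^4 - 2*h^3 - 29*h^2 + 30*h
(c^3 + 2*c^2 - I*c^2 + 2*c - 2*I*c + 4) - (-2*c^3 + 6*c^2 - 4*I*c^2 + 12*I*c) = 3*c^3 - 4*c^2 + 3*I*c^2 + 2*c - 14*I*c + 4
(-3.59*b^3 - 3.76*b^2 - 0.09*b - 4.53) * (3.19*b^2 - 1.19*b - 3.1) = -11.4521*b^5 - 7.7223*b^4 + 15.3163*b^3 - 2.6876*b^2 + 5.6697*b + 14.043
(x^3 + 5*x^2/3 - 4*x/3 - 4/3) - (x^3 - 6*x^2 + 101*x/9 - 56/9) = 23*x^2/3 - 113*x/9 + 44/9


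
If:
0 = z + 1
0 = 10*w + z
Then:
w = 1/10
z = -1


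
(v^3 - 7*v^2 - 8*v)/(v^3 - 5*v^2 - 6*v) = (v - 8)/(v - 6)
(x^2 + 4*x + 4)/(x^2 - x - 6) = (x + 2)/(x - 3)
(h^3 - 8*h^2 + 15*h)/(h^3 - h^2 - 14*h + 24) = h*(h - 5)/(h^2 + 2*h - 8)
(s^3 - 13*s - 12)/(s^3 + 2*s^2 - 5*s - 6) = (s - 4)/(s - 2)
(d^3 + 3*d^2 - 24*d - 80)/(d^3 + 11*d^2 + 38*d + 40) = (d^2 - d - 20)/(d^2 + 7*d + 10)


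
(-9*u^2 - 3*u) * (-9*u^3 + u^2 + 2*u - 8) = 81*u^5 + 18*u^4 - 21*u^3 + 66*u^2 + 24*u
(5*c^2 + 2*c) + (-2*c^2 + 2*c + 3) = 3*c^2 + 4*c + 3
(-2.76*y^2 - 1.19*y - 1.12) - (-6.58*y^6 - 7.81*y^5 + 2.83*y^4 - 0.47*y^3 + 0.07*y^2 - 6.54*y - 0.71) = 6.58*y^6 + 7.81*y^5 - 2.83*y^4 + 0.47*y^3 - 2.83*y^2 + 5.35*y - 0.41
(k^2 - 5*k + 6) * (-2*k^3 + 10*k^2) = -2*k^5 + 20*k^4 - 62*k^3 + 60*k^2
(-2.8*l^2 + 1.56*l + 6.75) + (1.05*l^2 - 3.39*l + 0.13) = -1.75*l^2 - 1.83*l + 6.88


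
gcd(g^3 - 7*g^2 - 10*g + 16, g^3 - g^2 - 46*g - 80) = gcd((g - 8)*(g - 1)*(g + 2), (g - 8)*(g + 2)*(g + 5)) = g^2 - 6*g - 16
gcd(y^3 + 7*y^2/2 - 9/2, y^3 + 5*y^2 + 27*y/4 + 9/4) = y^2 + 9*y/2 + 9/2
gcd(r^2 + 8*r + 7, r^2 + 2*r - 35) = r + 7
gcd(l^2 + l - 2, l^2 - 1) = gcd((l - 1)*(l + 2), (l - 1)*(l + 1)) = l - 1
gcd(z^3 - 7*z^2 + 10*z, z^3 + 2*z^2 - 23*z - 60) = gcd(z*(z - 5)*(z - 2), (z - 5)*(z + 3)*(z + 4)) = z - 5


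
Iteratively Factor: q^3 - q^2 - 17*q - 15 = (q - 5)*(q^2 + 4*q + 3) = (q - 5)*(q + 3)*(q + 1)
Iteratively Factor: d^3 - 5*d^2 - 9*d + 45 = (d - 3)*(d^2 - 2*d - 15) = (d - 5)*(d - 3)*(d + 3)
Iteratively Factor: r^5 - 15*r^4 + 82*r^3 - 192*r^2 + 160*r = (r)*(r^4 - 15*r^3 + 82*r^2 - 192*r + 160) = r*(r - 5)*(r^3 - 10*r^2 + 32*r - 32) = r*(r - 5)*(r - 2)*(r^2 - 8*r + 16) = r*(r - 5)*(r - 4)*(r - 2)*(r - 4)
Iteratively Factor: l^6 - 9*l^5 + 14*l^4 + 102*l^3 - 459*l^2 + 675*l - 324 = (l - 1)*(l^5 - 8*l^4 + 6*l^3 + 108*l^2 - 351*l + 324) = (l - 1)*(l + 4)*(l^4 - 12*l^3 + 54*l^2 - 108*l + 81) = (l - 3)*(l - 1)*(l + 4)*(l^3 - 9*l^2 + 27*l - 27) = (l - 3)^2*(l - 1)*(l + 4)*(l^2 - 6*l + 9) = (l - 3)^3*(l - 1)*(l + 4)*(l - 3)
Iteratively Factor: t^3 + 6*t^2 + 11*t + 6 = (t + 2)*(t^2 + 4*t + 3) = (t + 2)*(t + 3)*(t + 1)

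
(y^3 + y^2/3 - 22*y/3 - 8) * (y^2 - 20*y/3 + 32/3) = y^5 - 19*y^4/3 + 10*y^3/9 + 400*y^2/9 - 224*y/9 - 256/3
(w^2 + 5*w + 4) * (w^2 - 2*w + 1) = w^4 + 3*w^3 - 5*w^2 - 3*w + 4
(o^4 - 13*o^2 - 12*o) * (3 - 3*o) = -3*o^5 + 3*o^4 + 39*o^3 - 3*o^2 - 36*o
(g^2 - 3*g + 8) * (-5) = -5*g^2 + 15*g - 40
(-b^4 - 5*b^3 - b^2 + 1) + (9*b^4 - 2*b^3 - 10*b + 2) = 8*b^4 - 7*b^3 - b^2 - 10*b + 3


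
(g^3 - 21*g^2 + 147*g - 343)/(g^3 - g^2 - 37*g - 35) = (g^2 - 14*g + 49)/(g^2 + 6*g + 5)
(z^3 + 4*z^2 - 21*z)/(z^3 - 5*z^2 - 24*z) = (-z^2 - 4*z + 21)/(-z^2 + 5*z + 24)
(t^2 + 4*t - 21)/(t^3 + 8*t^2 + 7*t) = (t - 3)/(t*(t + 1))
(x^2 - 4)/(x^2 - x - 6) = (x - 2)/(x - 3)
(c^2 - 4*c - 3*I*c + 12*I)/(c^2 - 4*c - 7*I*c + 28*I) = (c - 3*I)/(c - 7*I)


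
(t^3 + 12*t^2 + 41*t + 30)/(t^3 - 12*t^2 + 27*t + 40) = (t^2 + 11*t + 30)/(t^2 - 13*t + 40)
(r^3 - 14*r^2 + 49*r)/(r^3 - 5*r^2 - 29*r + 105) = r*(r - 7)/(r^2 + 2*r - 15)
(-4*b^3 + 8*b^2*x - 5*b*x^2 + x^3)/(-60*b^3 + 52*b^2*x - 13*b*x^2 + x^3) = (2*b^2 - 3*b*x + x^2)/(30*b^2 - 11*b*x + x^2)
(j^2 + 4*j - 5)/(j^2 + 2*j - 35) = (j^2 + 4*j - 5)/(j^2 + 2*j - 35)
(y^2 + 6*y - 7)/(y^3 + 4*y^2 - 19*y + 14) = 1/(y - 2)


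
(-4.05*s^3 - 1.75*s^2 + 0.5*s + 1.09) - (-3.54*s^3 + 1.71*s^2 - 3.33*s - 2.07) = -0.51*s^3 - 3.46*s^2 + 3.83*s + 3.16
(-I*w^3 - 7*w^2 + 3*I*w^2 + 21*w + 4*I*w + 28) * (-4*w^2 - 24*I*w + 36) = 4*I*w^5 + 4*w^4 - 12*I*w^4 - 12*w^3 + 116*I*w^3 - 268*w^2 - 396*I*w^2 + 756*w - 528*I*w + 1008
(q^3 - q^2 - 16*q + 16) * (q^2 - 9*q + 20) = q^5 - 10*q^4 + 13*q^3 + 140*q^2 - 464*q + 320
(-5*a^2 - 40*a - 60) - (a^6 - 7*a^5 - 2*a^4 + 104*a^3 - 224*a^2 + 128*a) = -a^6 + 7*a^5 + 2*a^4 - 104*a^3 + 219*a^2 - 168*a - 60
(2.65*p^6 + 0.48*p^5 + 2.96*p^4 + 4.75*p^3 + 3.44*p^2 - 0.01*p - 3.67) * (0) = 0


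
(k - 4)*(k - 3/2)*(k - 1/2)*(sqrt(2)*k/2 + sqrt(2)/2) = sqrt(2)*k^4/2 - 5*sqrt(2)*k^3/2 + 11*sqrt(2)*k^2/8 + 23*sqrt(2)*k/8 - 3*sqrt(2)/2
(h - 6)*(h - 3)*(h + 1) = h^3 - 8*h^2 + 9*h + 18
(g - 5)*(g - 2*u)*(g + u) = g^3 - g^2*u - 5*g^2 - 2*g*u^2 + 5*g*u + 10*u^2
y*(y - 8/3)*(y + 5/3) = y^3 - y^2 - 40*y/9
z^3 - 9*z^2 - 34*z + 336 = (z - 8)*(z - 7)*(z + 6)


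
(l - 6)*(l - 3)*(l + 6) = l^3 - 3*l^2 - 36*l + 108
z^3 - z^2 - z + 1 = (z - 1)^2*(z + 1)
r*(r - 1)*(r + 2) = r^3 + r^2 - 2*r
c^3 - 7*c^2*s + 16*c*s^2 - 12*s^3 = (c - 3*s)*(c - 2*s)^2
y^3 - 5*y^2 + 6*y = y*(y - 3)*(y - 2)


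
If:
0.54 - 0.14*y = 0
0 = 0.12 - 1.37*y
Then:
No Solution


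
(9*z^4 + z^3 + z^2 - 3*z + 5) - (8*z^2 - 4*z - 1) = 9*z^4 + z^3 - 7*z^2 + z + 6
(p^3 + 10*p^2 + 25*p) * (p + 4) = p^4 + 14*p^3 + 65*p^2 + 100*p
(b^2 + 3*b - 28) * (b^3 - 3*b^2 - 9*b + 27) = b^5 - 46*b^3 + 84*b^2 + 333*b - 756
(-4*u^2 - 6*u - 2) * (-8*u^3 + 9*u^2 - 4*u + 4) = 32*u^5 + 12*u^4 - 22*u^3 - 10*u^2 - 16*u - 8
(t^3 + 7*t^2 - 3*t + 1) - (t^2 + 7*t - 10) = t^3 + 6*t^2 - 10*t + 11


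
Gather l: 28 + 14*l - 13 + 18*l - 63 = 32*l - 48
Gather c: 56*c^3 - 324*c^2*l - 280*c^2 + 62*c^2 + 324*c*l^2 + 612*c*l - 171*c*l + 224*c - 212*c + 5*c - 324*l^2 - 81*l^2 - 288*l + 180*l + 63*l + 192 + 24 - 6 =56*c^3 + c^2*(-324*l - 218) + c*(324*l^2 + 441*l + 17) - 405*l^2 - 45*l + 210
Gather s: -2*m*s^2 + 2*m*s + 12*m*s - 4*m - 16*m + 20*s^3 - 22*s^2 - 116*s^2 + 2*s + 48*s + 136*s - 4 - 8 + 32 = -20*m + 20*s^3 + s^2*(-2*m - 138) + s*(14*m + 186) + 20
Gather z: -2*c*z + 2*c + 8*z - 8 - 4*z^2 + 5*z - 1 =2*c - 4*z^2 + z*(13 - 2*c) - 9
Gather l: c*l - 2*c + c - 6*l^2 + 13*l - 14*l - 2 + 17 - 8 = -c - 6*l^2 + l*(c - 1) + 7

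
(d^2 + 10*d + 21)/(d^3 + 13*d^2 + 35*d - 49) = (d + 3)/(d^2 + 6*d - 7)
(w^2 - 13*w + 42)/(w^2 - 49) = (w - 6)/(w + 7)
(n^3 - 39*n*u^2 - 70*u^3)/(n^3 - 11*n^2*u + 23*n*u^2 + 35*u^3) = (-n^2 - 7*n*u - 10*u^2)/(-n^2 + 4*n*u + 5*u^2)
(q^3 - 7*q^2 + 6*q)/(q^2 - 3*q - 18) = q*(q - 1)/(q + 3)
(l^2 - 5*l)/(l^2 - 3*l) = (l - 5)/(l - 3)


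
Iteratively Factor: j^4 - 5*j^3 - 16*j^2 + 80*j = (j - 4)*(j^3 - j^2 - 20*j) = j*(j - 4)*(j^2 - j - 20) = j*(j - 4)*(j + 4)*(j - 5)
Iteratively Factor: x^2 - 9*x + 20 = (x - 4)*(x - 5)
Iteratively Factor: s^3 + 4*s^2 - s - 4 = (s + 1)*(s^2 + 3*s - 4) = (s - 1)*(s + 1)*(s + 4)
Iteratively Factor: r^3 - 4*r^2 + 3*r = (r - 3)*(r^2 - r) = (r - 3)*(r - 1)*(r)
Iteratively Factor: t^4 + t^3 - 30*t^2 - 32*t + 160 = (t - 5)*(t^3 + 6*t^2 - 32) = (t - 5)*(t + 4)*(t^2 + 2*t - 8) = (t - 5)*(t - 2)*(t + 4)*(t + 4)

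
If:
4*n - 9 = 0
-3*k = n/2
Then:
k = -3/8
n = 9/4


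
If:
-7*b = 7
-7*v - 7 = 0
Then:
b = -1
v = -1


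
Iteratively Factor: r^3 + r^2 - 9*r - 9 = (r + 1)*(r^2 - 9) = (r + 1)*(r + 3)*(r - 3)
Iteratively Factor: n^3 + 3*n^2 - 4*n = (n + 4)*(n^2 - n) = n*(n + 4)*(n - 1)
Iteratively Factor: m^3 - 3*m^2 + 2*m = (m - 2)*(m^2 - m) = (m - 2)*(m - 1)*(m)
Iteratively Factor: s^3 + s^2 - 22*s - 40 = (s + 2)*(s^2 - s - 20) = (s - 5)*(s + 2)*(s + 4)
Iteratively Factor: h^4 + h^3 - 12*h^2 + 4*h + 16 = (h - 2)*(h^3 + 3*h^2 - 6*h - 8) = (h - 2)*(h + 1)*(h^2 + 2*h - 8) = (h - 2)*(h + 1)*(h + 4)*(h - 2)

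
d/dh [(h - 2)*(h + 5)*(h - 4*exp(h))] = -4*h^2*exp(h) + 3*h^2 - 20*h*exp(h) + 6*h + 28*exp(h) - 10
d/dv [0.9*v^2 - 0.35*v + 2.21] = 1.8*v - 0.35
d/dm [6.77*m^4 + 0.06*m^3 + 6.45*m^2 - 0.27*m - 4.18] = 27.08*m^3 + 0.18*m^2 + 12.9*m - 0.27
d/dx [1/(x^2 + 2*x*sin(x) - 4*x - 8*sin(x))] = 2*(-x*cos(x) - x - sin(x) + 4*cos(x) + 2)/((x - 4)^2*(x + 2*sin(x))^2)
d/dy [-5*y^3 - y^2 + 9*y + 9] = -15*y^2 - 2*y + 9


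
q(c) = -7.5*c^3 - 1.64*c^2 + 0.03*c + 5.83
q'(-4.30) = -401.89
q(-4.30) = 571.68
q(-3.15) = 223.88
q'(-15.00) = -5013.27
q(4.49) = -705.99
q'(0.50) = -7.24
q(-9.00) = 5340.22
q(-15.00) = 24948.88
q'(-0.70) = -8.70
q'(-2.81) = -168.42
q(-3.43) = 289.08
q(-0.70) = 7.58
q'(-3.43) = -253.43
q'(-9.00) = -1792.95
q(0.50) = 4.50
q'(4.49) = -468.30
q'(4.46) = -462.16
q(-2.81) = 159.21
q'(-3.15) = -212.89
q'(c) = -22.5*c^2 - 3.28*c + 0.03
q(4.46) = -692.03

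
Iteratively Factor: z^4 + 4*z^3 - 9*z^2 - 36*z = (z + 3)*(z^3 + z^2 - 12*z) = z*(z + 3)*(z^2 + z - 12) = z*(z + 3)*(z + 4)*(z - 3)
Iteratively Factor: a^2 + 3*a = (a)*(a + 3)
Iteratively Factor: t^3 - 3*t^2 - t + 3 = (t - 3)*(t^2 - 1) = (t - 3)*(t + 1)*(t - 1)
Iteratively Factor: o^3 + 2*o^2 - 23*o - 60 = (o + 3)*(o^2 - o - 20) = (o - 5)*(o + 3)*(o + 4)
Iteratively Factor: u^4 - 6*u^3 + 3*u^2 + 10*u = (u)*(u^3 - 6*u^2 + 3*u + 10) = u*(u - 2)*(u^2 - 4*u - 5) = u*(u - 5)*(u - 2)*(u + 1)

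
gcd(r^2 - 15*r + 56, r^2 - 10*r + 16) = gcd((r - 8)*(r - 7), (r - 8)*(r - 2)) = r - 8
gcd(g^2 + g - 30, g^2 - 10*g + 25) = g - 5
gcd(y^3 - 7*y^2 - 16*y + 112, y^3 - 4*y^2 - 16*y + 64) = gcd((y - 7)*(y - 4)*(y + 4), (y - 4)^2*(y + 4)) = y^2 - 16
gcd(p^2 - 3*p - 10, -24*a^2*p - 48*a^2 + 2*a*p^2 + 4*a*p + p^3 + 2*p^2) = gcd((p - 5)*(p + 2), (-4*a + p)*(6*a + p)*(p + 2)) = p + 2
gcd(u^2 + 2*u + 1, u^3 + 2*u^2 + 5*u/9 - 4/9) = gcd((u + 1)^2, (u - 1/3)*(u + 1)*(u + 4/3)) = u + 1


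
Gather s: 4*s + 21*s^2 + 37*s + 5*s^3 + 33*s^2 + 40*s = 5*s^3 + 54*s^2 + 81*s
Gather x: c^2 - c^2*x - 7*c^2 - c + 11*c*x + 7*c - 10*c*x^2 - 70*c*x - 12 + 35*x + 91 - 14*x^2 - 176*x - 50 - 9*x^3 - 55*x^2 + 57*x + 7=-6*c^2 + 6*c - 9*x^3 + x^2*(-10*c - 69) + x*(-c^2 - 59*c - 84) + 36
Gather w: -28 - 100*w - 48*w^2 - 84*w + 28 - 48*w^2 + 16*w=-96*w^2 - 168*w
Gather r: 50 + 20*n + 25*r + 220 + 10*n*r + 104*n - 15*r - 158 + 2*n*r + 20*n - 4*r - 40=144*n + r*(12*n + 6) + 72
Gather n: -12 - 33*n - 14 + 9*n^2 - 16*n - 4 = 9*n^2 - 49*n - 30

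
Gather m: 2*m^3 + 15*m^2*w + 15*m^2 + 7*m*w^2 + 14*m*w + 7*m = 2*m^3 + m^2*(15*w + 15) + m*(7*w^2 + 14*w + 7)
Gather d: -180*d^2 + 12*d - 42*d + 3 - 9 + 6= -180*d^2 - 30*d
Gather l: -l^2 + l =-l^2 + l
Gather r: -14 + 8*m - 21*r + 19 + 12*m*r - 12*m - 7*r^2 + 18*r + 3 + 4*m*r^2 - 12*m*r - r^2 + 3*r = -4*m + r^2*(4*m - 8) + 8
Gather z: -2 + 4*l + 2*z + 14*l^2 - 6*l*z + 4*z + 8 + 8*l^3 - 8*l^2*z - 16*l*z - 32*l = 8*l^3 + 14*l^2 - 28*l + z*(-8*l^2 - 22*l + 6) + 6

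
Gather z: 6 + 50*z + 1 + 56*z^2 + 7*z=56*z^2 + 57*z + 7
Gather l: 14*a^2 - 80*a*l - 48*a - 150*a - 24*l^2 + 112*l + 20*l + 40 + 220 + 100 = 14*a^2 - 198*a - 24*l^2 + l*(132 - 80*a) + 360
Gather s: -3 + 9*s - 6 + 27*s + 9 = 36*s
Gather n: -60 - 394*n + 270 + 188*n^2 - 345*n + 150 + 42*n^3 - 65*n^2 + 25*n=42*n^3 + 123*n^2 - 714*n + 360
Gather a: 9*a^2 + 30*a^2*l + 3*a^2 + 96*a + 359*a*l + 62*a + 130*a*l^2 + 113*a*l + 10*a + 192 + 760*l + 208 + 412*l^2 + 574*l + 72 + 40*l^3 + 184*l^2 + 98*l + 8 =a^2*(30*l + 12) + a*(130*l^2 + 472*l + 168) + 40*l^3 + 596*l^2 + 1432*l + 480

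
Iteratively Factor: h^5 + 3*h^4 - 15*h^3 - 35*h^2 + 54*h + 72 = (h + 3)*(h^4 - 15*h^2 + 10*h + 24) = (h + 1)*(h + 3)*(h^3 - h^2 - 14*h + 24) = (h - 3)*(h + 1)*(h + 3)*(h^2 + 2*h - 8) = (h - 3)*(h + 1)*(h + 3)*(h + 4)*(h - 2)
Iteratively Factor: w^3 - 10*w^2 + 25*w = (w - 5)*(w^2 - 5*w) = (w - 5)^2*(w)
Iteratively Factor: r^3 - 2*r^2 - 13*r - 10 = (r + 2)*(r^2 - 4*r - 5) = (r + 1)*(r + 2)*(r - 5)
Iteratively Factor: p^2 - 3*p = (p)*(p - 3)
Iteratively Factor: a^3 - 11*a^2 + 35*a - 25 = (a - 5)*(a^2 - 6*a + 5) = (a - 5)^2*(a - 1)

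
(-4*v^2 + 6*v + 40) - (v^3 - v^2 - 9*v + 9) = -v^3 - 3*v^2 + 15*v + 31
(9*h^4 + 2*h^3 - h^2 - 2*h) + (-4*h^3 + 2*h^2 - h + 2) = 9*h^4 - 2*h^3 + h^2 - 3*h + 2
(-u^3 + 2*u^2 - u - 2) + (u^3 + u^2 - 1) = 3*u^2 - u - 3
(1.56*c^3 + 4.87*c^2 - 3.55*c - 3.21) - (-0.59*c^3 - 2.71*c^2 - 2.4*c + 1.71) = 2.15*c^3 + 7.58*c^2 - 1.15*c - 4.92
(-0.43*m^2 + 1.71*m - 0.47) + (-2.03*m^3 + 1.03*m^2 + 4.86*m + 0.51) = -2.03*m^3 + 0.6*m^2 + 6.57*m + 0.04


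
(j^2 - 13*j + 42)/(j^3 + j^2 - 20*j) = (j^2 - 13*j + 42)/(j*(j^2 + j - 20))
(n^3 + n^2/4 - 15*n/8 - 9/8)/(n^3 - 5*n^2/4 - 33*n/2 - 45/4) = (2*n^2 - n - 3)/(2*(n^2 - 2*n - 15))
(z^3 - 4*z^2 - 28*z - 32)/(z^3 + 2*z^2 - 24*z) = (z^3 - 4*z^2 - 28*z - 32)/(z*(z^2 + 2*z - 24))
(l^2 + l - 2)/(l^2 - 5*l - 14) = (l - 1)/(l - 7)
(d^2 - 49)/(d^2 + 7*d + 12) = (d^2 - 49)/(d^2 + 7*d + 12)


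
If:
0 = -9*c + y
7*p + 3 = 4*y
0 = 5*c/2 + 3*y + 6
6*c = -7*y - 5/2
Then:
No Solution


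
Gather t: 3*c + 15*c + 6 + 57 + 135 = 18*c + 198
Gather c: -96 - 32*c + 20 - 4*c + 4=-36*c - 72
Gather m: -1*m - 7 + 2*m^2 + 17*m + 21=2*m^2 + 16*m + 14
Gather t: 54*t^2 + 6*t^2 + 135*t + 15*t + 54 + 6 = 60*t^2 + 150*t + 60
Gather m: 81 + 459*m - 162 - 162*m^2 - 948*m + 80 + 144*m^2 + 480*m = -18*m^2 - 9*m - 1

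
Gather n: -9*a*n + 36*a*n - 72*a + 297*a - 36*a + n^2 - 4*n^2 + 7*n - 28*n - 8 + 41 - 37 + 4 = 189*a - 3*n^2 + n*(27*a - 21)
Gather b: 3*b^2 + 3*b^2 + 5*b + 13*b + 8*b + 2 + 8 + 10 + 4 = 6*b^2 + 26*b + 24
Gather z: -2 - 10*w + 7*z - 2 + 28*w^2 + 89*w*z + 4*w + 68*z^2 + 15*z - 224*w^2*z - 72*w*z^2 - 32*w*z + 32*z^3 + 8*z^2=28*w^2 - 6*w + 32*z^3 + z^2*(76 - 72*w) + z*(-224*w^2 + 57*w + 22) - 4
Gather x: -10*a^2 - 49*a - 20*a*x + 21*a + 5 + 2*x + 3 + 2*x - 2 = -10*a^2 - 28*a + x*(4 - 20*a) + 6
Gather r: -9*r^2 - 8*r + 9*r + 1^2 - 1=-9*r^2 + r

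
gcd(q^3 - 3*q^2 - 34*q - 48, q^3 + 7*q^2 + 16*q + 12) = q^2 + 5*q + 6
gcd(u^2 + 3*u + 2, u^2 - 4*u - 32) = 1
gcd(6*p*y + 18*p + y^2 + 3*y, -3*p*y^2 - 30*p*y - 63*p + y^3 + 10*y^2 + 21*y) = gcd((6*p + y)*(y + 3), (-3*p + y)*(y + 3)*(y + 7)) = y + 3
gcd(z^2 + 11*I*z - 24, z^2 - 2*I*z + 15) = z + 3*I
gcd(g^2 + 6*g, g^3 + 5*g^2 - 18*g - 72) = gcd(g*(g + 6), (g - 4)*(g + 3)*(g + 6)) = g + 6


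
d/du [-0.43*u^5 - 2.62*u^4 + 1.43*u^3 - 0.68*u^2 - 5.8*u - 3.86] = -2.15*u^4 - 10.48*u^3 + 4.29*u^2 - 1.36*u - 5.8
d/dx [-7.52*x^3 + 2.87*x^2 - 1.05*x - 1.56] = -22.56*x^2 + 5.74*x - 1.05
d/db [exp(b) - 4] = exp(b)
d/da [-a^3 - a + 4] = -3*a^2 - 1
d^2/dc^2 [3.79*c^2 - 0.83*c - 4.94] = 7.58000000000000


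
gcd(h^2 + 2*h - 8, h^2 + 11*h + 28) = h + 4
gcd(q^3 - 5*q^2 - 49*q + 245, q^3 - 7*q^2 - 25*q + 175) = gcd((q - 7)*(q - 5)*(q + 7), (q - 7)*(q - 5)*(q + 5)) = q^2 - 12*q + 35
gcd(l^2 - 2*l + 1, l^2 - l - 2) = 1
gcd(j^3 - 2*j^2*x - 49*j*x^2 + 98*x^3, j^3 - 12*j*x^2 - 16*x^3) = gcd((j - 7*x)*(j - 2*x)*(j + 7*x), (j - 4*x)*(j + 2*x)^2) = 1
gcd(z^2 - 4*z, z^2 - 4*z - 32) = 1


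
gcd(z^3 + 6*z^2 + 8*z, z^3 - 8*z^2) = z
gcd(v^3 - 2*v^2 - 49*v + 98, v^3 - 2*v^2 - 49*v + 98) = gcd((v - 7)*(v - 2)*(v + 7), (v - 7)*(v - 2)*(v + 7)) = v^3 - 2*v^2 - 49*v + 98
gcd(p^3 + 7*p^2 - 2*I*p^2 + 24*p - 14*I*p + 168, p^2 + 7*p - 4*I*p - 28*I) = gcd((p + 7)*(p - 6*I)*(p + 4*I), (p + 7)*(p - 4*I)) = p + 7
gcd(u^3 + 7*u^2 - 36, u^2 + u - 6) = u^2 + u - 6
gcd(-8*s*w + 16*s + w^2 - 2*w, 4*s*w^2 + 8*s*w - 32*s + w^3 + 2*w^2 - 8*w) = w - 2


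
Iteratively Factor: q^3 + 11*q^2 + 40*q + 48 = (q + 3)*(q^2 + 8*q + 16) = (q + 3)*(q + 4)*(q + 4)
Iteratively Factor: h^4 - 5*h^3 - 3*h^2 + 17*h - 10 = (h - 1)*(h^3 - 4*h^2 - 7*h + 10) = (h - 1)*(h + 2)*(h^2 - 6*h + 5) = (h - 1)^2*(h + 2)*(h - 5)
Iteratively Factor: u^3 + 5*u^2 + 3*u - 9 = (u + 3)*(u^2 + 2*u - 3) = (u + 3)^2*(u - 1)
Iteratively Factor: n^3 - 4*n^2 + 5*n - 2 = (n - 2)*(n^2 - 2*n + 1) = (n - 2)*(n - 1)*(n - 1)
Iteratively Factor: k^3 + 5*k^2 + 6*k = (k)*(k^2 + 5*k + 6) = k*(k + 3)*(k + 2)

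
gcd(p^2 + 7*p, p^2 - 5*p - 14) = 1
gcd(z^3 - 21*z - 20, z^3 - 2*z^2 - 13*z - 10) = z^2 - 4*z - 5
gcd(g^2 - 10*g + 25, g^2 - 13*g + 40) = g - 5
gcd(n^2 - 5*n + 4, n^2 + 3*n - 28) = n - 4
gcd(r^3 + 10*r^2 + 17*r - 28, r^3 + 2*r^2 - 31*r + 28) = r^2 + 6*r - 7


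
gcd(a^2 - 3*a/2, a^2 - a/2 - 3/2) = a - 3/2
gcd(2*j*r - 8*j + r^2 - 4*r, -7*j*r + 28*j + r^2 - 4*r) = r - 4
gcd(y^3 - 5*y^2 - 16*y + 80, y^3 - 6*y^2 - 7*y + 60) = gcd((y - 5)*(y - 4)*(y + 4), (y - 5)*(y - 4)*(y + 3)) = y^2 - 9*y + 20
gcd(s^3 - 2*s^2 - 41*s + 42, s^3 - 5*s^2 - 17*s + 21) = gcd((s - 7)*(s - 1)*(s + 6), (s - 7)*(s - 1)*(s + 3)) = s^2 - 8*s + 7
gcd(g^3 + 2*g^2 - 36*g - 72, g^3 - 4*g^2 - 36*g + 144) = g^2 - 36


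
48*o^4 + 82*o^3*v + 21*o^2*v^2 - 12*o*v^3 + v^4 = (-8*o + v)*(-6*o + v)*(o + v)^2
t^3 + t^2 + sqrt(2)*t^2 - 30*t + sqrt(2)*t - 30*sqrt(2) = (t - 5)*(t + 6)*(t + sqrt(2))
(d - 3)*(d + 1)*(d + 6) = d^3 + 4*d^2 - 15*d - 18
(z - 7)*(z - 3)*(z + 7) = z^3 - 3*z^2 - 49*z + 147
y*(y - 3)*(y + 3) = y^3 - 9*y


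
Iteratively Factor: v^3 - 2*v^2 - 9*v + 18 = (v - 2)*(v^2 - 9) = (v - 3)*(v - 2)*(v + 3)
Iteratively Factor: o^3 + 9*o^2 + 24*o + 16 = (o + 4)*(o^2 + 5*o + 4) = (o + 1)*(o + 4)*(o + 4)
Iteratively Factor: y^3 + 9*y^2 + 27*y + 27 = (y + 3)*(y^2 + 6*y + 9) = (y + 3)^2*(y + 3)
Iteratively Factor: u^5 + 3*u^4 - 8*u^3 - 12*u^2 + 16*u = (u - 2)*(u^4 + 5*u^3 + 2*u^2 - 8*u) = (u - 2)*(u - 1)*(u^3 + 6*u^2 + 8*u) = (u - 2)*(u - 1)*(u + 2)*(u^2 + 4*u) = u*(u - 2)*(u - 1)*(u + 2)*(u + 4)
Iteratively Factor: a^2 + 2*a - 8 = (a - 2)*(a + 4)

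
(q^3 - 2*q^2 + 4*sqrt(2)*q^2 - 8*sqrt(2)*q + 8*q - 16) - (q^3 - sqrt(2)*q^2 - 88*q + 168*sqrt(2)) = -2*q^2 + 5*sqrt(2)*q^2 - 8*sqrt(2)*q + 96*q - 168*sqrt(2) - 16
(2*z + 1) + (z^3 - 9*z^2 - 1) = z^3 - 9*z^2 + 2*z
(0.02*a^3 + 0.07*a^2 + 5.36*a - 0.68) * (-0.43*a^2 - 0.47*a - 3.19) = -0.0086*a^5 - 0.0395*a^4 - 2.4015*a^3 - 2.4501*a^2 - 16.7788*a + 2.1692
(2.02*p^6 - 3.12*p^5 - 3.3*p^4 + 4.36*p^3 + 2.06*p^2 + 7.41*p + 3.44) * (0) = 0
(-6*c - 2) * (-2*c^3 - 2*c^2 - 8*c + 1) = 12*c^4 + 16*c^3 + 52*c^2 + 10*c - 2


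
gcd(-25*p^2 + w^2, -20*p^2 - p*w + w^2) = 5*p - w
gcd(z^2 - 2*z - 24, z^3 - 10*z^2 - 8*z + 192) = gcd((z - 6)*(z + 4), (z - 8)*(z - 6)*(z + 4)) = z^2 - 2*z - 24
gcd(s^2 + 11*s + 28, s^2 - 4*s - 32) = s + 4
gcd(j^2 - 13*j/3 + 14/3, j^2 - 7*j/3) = j - 7/3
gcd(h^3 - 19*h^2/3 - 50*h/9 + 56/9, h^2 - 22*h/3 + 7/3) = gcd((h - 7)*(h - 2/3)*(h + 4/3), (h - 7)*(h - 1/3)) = h - 7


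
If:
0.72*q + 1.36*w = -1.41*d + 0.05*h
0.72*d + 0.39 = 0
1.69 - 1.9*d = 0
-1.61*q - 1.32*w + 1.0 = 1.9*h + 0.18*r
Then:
No Solution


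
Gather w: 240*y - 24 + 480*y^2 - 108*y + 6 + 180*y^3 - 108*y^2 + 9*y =180*y^3 + 372*y^2 + 141*y - 18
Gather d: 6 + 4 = 10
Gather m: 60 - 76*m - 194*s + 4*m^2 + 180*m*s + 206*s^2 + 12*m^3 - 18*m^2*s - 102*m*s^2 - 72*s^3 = 12*m^3 + m^2*(4 - 18*s) + m*(-102*s^2 + 180*s - 76) - 72*s^3 + 206*s^2 - 194*s + 60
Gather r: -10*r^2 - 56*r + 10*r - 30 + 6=-10*r^2 - 46*r - 24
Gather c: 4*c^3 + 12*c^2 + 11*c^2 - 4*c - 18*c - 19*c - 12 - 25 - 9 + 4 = 4*c^3 + 23*c^2 - 41*c - 42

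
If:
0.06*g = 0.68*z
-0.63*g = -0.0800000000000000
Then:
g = 0.13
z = 0.01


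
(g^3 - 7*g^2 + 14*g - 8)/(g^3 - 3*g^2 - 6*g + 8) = (g - 2)/(g + 2)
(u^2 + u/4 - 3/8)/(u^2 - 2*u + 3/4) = (4*u + 3)/(2*(2*u - 3))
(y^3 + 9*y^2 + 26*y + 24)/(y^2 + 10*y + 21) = (y^2 + 6*y + 8)/(y + 7)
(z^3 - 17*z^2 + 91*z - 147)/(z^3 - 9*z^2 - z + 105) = (z^2 - 10*z + 21)/(z^2 - 2*z - 15)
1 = 1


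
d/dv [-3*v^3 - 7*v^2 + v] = -9*v^2 - 14*v + 1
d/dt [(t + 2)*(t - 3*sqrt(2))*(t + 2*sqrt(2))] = 3*t^2 - 2*sqrt(2)*t + 4*t - 12 - 2*sqrt(2)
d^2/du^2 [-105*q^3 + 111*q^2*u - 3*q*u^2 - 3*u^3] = -6*q - 18*u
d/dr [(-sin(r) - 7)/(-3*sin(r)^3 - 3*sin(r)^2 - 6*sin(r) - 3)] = -(2*sin(r)^3 + 22*sin(r)^2 + 14*sin(r) + 13)*cos(r)/(3*(sin(r)^3 + sin(r)^2 + 2*sin(r) + 1)^2)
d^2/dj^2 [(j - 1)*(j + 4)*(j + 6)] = 6*j + 18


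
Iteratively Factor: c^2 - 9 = (c - 3)*(c + 3)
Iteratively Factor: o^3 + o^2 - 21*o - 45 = (o + 3)*(o^2 - 2*o - 15) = (o - 5)*(o + 3)*(o + 3)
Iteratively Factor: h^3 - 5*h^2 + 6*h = (h - 2)*(h^2 - 3*h) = (h - 3)*(h - 2)*(h)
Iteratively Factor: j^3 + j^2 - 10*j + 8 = (j - 2)*(j^2 + 3*j - 4) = (j - 2)*(j + 4)*(j - 1)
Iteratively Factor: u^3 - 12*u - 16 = (u + 2)*(u^2 - 2*u - 8) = (u - 4)*(u + 2)*(u + 2)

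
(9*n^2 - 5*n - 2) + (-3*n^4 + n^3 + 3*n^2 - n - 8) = -3*n^4 + n^3 + 12*n^2 - 6*n - 10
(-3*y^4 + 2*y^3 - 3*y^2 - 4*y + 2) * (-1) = 3*y^4 - 2*y^3 + 3*y^2 + 4*y - 2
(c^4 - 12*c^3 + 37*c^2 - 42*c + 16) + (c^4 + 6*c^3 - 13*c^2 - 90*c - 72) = 2*c^4 - 6*c^3 + 24*c^2 - 132*c - 56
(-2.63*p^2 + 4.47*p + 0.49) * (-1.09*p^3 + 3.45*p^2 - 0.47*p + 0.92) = 2.8667*p^5 - 13.9458*p^4 + 16.1235*p^3 - 2.83*p^2 + 3.8821*p + 0.4508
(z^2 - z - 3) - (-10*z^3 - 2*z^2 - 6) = 10*z^3 + 3*z^2 - z + 3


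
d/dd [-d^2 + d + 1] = 1 - 2*d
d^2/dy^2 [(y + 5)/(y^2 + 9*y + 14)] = 2*((y + 5)*(2*y + 9)^2 - (3*y + 14)*(y^2 + 9*y + 14))/(y^2 + 9*y + 14)^3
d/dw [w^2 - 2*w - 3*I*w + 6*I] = 2*w - 2 - 3*I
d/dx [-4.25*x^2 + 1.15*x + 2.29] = 1.15 - 8.5*x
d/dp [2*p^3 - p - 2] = 6*p^2 - 1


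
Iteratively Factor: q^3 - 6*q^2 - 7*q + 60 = (q - 4)*(q^2 - 2*q - 15) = (q - 4)*(q + 3)*(q - 5)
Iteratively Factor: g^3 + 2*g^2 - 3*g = (g - 1)*(g^2 + 3*g) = g*(g - 1)*(g + 3)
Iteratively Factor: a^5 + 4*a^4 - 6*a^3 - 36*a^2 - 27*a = (a + 3)*(a^4 + a^3 - 9*a^2 - 9*a) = a*(a + 3)*(a^3 + a^2 - 9*a - 9) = a*(a + 3)^2*(a^2 - 2*a - 3) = a*(a - 3)*(a + 3)^2*(a + 1)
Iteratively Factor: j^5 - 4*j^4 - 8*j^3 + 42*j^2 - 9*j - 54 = (j + 1)*(j^4 - 5*j^3 - 3*j^2 + 45*j - 54) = (j - 3)*(j + 1)*(j^3 - 2*j^2 - 9*j + 18) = (j - 3)^2*(j + 1)*(j^2 + j - 6) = (j - 3)^2*(j + 1)*(j + 3)*(j - 2)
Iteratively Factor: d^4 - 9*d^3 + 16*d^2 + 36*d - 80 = (d - 2)*(d^3 - 7*d^2 + 2*d + 40) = (d - 2)*(d + 2)*(d^2 - 9*d + 20) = (d - 5)*(d - 2)*(d + 2)*(d - 4)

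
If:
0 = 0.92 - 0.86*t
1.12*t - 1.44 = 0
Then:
No Solution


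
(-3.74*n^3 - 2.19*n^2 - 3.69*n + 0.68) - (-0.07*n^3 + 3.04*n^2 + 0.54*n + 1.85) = -3.67*n^3 - 5.23*n^2 - 4.23*n - 1.17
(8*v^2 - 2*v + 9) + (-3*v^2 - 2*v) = 5*v^2 - 4*v + 9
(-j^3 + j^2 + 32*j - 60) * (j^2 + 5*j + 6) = -j^5 - 4*j^4 + 31*j^3 + 106*j^2 - 108*j - 360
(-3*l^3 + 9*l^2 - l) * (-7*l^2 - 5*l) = 21*l^5 - 48*l^4 - 38*l^3 + 5*l^2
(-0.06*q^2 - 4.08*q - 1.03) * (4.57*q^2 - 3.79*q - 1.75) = -0.2742*q^4 - 18.4182*q^3 + 10.8611*q^2 + 11.0437*q + 1.8025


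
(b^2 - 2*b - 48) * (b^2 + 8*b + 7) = b^4 + 6*b^3 - 57*b^2 - 398*b - 336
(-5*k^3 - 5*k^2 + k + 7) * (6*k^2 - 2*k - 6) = -30*k^5 - 20*k^4 + 46*k^3 + 70*k^2 - 20*k - 42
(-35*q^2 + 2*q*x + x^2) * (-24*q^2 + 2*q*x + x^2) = 840*q^4 - 118*q^3*x - 55*q^2*x^2 + 4*q*x^3 + x^4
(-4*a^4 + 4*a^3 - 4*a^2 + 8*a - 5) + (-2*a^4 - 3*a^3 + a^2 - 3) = -6*a^4 + a^3 - 3*a^2 + 8*a - 8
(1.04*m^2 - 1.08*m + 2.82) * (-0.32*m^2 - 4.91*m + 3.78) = -0.3328*m^4 - 4.7608*m^3 + 8.3316*m^2 - 17.9286*m + 10.6596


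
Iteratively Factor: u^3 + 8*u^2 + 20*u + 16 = (u + 4)*(u^2 + 4*u + 4) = (u + 2)*(u + 4)*(u + 2)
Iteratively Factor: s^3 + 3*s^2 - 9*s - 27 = (s + 3)*(s^2 - 9) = (s + 3)^2*(s - 3)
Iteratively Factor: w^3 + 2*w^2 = (w + 2)*(w^2) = w*(w + 2)*(w)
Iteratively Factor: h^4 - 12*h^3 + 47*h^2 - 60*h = (h - 4)*(h^3 - 8*h^2 + 15*h) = (h - 5)*(h - 4)*(h^2 - 3*h) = (h - 5)*(h - 4)*(h - 3)*(h)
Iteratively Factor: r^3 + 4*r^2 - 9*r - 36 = (r + 3)*(r^2 + r - 12) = (r + 3)*(r + 4)*(r - 3)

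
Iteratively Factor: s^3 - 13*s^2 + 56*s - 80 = (s - 5)*(s^2 - 8*s + 16) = (s - 5)*(s - 4)*(s - 4)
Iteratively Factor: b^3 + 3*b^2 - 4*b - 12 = (b + 3)*(b^2 - 4) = (b + 2)*(b + 3)*(b - 2)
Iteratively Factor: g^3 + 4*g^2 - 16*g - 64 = (g - 4)*(g^2 + 8*g + 16) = (g - 4)*(g + 4)*(g + 4)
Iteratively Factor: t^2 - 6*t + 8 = (t - 2)*(t - 4)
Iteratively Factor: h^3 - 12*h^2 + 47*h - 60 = (h - 4)*(h^2 - 8*h + 15) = (h - 5)*(h - 4)*(h - 3)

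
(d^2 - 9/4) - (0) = d^2 - 9/4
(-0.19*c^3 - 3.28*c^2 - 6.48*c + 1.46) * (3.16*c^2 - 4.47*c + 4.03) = -0.6004*c^5 - 9.5155*c^4 - 6.5809*c^3 + 20.3608*c^2 - 32.6406*c + 5.8838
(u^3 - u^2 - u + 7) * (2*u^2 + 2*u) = 2*u^5 - 4*u^3 + 12*u^2 + 14*u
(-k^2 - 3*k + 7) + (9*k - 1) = -k^2 + 6*k + 6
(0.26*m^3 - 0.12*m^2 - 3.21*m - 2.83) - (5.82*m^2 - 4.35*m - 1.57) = 0.26*m^3 - 5.94*m^2 + 1.14*m - 1.26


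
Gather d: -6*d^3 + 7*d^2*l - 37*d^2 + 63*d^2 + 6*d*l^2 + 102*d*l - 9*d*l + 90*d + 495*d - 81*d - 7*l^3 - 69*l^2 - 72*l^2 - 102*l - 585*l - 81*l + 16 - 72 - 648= -6*d^3 + d^2*(7*l + 26) + d*(6*l^2 + 93*l + 504) - 7*l^3 - 141*l^2 - 768*l - 704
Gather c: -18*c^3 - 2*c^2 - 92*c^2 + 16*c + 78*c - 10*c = -18*c^3 - 94*c^2 + 84*c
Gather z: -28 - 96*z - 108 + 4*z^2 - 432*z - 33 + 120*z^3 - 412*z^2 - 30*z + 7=120*z^3 - 408*z^2 - 558*z - 162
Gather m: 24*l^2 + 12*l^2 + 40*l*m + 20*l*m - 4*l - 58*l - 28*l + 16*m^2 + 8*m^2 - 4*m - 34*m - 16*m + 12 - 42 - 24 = 36*l^2 - 90*l + 24*m^2 + m*(60*l - 54) - 54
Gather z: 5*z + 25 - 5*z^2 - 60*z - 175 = -5*z^2 - 55*z - 150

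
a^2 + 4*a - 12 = (a - 2)*(a + 6)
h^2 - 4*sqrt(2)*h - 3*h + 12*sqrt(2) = (h - 3)*(h - 4*sqrt(2))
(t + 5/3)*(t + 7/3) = t^2 + 4*t + 35/9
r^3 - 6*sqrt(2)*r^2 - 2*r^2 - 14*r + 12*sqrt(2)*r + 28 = (r - 2)*(r - 7*sqrt(2))*(r + sqrt(2))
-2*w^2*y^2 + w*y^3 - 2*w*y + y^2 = y*(-2*w + y)*(w*y + 1)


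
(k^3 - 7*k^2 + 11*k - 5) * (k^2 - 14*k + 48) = k^5 - 21*k^4 + 157*k^3 - 495*k^2 + 598*k - 240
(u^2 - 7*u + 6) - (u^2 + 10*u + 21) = -17*u - 15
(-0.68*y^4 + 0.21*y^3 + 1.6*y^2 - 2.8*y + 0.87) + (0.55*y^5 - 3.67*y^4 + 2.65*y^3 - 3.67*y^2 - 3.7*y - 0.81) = 0.55*y^5 - 4.35*y^4 + 2.86*y^3 - 2.07*y^2 - 6.5*y + 0.0599999999999999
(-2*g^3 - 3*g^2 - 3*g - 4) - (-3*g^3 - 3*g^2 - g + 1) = g^3 - 2*g - 5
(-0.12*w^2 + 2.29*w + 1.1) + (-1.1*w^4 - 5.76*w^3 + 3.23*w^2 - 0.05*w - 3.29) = -1.1*w^4 - 5.76*w^3 + 3.11*w^2 + 2.24*w - 2.19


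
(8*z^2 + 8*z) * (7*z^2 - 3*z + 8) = 56*z^4 + 32*z^3 + 40*z^2 + 64*z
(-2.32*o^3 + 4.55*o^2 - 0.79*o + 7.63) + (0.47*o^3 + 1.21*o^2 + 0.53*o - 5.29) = -1.85*o^3 + 5.76*o^2 - 0.26*o + 2.34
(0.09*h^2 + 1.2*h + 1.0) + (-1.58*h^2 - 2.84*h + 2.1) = -1.49*h^2 - 1.64*h + 3.1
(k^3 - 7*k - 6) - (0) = k^3 - 7*k - 6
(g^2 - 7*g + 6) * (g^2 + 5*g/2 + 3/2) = g^4 - 9*g^3/2 - 10*g^2 + 9*g/2 + 9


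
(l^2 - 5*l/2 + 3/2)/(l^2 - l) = (l - 3/2)/l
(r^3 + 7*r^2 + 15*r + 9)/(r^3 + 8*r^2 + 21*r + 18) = (r + 1)/(r + 2)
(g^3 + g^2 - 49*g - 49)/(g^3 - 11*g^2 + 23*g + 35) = (g + 7)/(g - 5)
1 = 1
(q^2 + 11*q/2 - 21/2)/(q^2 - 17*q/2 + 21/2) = (q + 7)/(q - 7)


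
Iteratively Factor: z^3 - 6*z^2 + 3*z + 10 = (z - 5)*(z^2 - z - 2) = (z - 5)*(z + 1)*(z - 2)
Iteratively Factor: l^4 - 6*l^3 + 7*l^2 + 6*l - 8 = (l - 4)*(l^3 - 2*l^2 - l + 2) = (l - 4)*(l - 2)*(l^2 - 1) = (l - 4)*(l - 2)*(l - 1)*(l + 1)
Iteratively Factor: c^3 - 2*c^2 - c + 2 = (c + 1)*(c^2 - 3*c + 2) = (c - 1)*(c + 1)*(c - 2)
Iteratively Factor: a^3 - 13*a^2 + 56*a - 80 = (a - 5)*(a^2 - 8*a + 16) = (a - 5)*(a - 4)*(a - 4)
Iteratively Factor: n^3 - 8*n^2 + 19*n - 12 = (n - 4)*(n^2 - 4*n + 3) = (n - 4)*(n - 3)*(n - 1)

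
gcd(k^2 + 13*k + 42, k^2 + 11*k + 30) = k + 6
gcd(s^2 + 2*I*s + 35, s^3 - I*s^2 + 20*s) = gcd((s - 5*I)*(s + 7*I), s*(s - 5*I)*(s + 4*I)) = s - 5*I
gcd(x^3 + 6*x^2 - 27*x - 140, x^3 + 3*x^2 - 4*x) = x + 4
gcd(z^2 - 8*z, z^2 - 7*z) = z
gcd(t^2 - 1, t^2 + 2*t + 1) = t + 1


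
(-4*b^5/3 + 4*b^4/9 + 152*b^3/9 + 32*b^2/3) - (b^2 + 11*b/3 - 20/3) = -4*b^5/3 + 4*b^4/9 + 152*b^3/9 + 29*b^2/3 - 11*b/3 + 20/3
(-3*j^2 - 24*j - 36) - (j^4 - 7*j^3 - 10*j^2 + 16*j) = -j^4 + 7*j^3 + 7*j^2 - 40*j - 36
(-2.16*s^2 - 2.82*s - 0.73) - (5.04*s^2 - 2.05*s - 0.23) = -7.2*s^2 - 0.77*s - 0.5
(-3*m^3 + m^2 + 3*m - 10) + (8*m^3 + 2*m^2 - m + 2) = 5*m^3 + 3*m^2 + 2*m - 8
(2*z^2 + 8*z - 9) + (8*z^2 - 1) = 10*z^2 + 8*z - 10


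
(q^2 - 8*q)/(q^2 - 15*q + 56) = q/(q - 7)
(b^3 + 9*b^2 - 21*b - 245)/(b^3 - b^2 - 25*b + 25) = (b^2 + 14*b + 49)/(b^2 + 4*b - 5)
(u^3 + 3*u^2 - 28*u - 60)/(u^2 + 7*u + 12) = (u^3 + 3*u^2 - 28*u - 60)/(u^2 + 7*u + 12)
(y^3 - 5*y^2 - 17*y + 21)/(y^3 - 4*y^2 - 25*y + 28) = (y + 3)/(y + 4)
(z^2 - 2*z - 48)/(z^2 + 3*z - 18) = (z - 8)/(z - 3)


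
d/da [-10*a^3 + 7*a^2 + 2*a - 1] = -30*a^2 + 14*a + 2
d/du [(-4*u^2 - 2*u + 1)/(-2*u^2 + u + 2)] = (-8*u^2 - 12*u - 5)/(4*u^4 - 4*u^3 - 7*u^2 + 4*u + 4)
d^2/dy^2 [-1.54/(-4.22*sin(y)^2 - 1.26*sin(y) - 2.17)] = (-109.699744*sin(y)^4 - 24.565464*sin(y)^3 + 218.514296*sin(y)^2 + 53.341596*sin(y) - 23.314984)/(4.22*sin(y)^2 + 1.26*sin(y) + 2.17)^3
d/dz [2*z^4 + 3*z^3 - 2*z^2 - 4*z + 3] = 8*z^3 + 9*z^2 - 4*z - 4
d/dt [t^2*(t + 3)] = 3*t*(t + 2)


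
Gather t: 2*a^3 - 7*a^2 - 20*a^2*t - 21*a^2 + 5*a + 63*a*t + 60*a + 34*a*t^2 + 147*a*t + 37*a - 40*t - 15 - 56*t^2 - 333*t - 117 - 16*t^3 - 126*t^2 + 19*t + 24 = 2*a^3 - 28*a^2 + 102*a - 16*t^3 + t^2*(34*a - 182) + t*(-20*a^2 + 210*a - 354) - 108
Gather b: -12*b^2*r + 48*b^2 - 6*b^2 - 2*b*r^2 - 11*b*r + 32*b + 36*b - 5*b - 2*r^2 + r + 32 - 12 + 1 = b^2*(42 - 12*r) + b*(-2*r^2 - 11*r + 63) - 2*r^2 + r + 21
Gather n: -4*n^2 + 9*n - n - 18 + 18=-4*n^2 + 8*n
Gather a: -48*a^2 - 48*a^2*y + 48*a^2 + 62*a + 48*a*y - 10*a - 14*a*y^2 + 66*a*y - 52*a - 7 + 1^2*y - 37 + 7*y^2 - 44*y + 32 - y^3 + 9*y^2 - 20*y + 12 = -48*a^2*y + a*(-14*y^2 + 114*y) - y^3 + 16*y^2 - 63*y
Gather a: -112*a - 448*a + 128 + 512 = 640 - 560*a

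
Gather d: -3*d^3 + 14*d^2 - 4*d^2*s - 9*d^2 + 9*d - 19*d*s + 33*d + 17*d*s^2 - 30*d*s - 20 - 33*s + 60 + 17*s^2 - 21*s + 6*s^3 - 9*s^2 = -3*d^3 + d^2*(5 - 4*s) + d*(17*s^2 - 49*s + 42) + 6*s^3 + 8*s^2 - 54*s + 40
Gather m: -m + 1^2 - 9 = -m - 8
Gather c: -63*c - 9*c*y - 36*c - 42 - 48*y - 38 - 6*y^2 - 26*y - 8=c*(-9*y - 99) - 6*y^2 - 74*y - 88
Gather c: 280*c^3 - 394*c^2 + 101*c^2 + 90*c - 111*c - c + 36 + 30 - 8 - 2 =280*c^3 - 293*c^2 - 22*c + 56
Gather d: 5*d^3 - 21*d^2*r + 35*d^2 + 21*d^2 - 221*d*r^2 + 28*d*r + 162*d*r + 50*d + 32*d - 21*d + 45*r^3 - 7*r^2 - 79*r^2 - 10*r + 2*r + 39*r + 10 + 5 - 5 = 5*d^3 + d^2*(56 - 21*r) + d*(-221*r^2 + 190*r + 61) + 45*r^3 - 86*r^2 + 31*r + 10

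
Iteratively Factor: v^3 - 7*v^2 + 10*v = (v)*(v^2 - 7*v + 10) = v*(v - 5)*(v - 2)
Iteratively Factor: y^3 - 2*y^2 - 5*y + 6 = (y - 3)*(y^2 + y - 2) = (y - 3)*(y - 1)*(y + 2)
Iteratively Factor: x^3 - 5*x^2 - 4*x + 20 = (x - 5)*(x^2 - 4) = (x - 5)*(x - 2)*(x + 2)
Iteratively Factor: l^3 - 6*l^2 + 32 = (l + 2)*(l^2 - 8*l + 16) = (l - 4)*(l + 2)*(l - 4)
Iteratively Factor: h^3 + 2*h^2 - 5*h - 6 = (h + 3)*(h^2 - h - 2) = (h - 2)*(h + 3)*(h + 1)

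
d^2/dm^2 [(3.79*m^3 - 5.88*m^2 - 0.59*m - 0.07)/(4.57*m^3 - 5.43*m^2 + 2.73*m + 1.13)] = (-2.27373675443232e-13*m^7 - 57.507966000001*m^6 - 357.63906*m^5 + 275.595678*m^4 + 361.50528*m^3 - 127.385718*m^2 + 15.71058*m - 13.278594)/(95.443993*m^9 - 340.215021*m^8 + 575.28531*m^7 - 495.774534*m^6 + 175.414212*m^5 + 63.134028*m^4 - 62.653326*m^3 + 4.46463*m^2 + 10.457811*m + 1.442897)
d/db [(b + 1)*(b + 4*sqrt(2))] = 2*b + 1 + 4*sqrt(2)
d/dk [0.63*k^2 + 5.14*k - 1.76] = 1.26*k + 5.14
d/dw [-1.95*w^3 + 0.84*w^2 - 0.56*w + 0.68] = -5.85*w^2 + 1.68*w - 0.56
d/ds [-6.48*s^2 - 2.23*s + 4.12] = -12.96*s - 2.23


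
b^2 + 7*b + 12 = (b + 3)*(b + 4)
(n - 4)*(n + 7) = n^2 + 3*n - 28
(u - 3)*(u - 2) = u^2 - 5*u + 6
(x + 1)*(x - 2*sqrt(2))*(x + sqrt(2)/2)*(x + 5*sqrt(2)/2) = x^4 + x^3 + sqrt(2)*x^3 - 19*x^2/2 + sqrt(2)*x^2 - 19*x/2 - 5*sqrt(2)*x - 5*sqrt(2)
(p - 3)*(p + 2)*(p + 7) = p^3 + 6*p^2 - 13*p - 42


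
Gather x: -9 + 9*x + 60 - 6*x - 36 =3*x + 15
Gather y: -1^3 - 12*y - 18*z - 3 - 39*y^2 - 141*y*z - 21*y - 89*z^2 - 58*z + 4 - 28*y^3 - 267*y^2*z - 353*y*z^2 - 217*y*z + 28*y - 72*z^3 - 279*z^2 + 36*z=-28*y^3 + y^2*(-267*z - 39) + y*(-353*z^2 - 358*z - 5) - 72*z^3 - 368*z^2 - 40*z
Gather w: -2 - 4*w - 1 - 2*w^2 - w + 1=-2*w^2 - 5*w - 2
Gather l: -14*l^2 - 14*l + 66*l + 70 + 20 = -14*l^2 + 52*l + 90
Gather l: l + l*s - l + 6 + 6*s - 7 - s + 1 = l*s + 5*s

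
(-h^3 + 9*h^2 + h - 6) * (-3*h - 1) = 3*h^4 - 26*h^3 - 12*h^2 + 17*h + 6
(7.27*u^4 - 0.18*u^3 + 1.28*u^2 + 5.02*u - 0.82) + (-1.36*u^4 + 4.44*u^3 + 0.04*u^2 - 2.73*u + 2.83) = 5.91*u^4 + 4.26*u^3 + 1.32*u^2 + 2.29*u + 2.01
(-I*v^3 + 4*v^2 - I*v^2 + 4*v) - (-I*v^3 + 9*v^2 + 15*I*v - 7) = -5*v^2 - I*v^2 + 4*v - 15*I*v + 7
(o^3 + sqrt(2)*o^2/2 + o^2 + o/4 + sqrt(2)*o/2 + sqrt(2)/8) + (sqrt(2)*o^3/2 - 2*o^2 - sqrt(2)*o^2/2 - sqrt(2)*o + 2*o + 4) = sqrt(2)*o^3/2 + o^3 - o^2 - sqrt(2)*o/2 + 9*o/4 + sqrt(2)/8 + 4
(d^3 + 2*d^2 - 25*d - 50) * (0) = 0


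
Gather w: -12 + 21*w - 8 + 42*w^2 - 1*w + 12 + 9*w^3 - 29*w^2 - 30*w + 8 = 9*w^3 + 13*w^2 - 10*w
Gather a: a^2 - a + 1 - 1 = a^2 - a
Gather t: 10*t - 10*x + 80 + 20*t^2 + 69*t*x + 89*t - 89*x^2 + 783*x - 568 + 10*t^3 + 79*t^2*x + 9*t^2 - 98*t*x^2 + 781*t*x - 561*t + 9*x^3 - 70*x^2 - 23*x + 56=10*t^3 + t^2*(79*x + 29) + t*(-98*x^2 + 850*x - 462) + 9*x^3 - 159*x^2 + 750*x - 432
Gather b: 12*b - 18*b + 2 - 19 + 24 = 7 - 6*b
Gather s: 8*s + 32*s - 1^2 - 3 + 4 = 40*s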